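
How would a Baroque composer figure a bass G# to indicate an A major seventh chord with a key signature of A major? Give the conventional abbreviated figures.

4/2

G# is the seventh of A major seventh, so the chord is in third inversion.
A seventh chord in third inversion is figured 6/4/2, conventionally abbreviated 4/2.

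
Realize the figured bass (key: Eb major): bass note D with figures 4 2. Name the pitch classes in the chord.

The written figures 4 2 are shorthand for 6/4/2: the 6 is implied.
A second above D in this key is Eb.
A fourth above D in this key is G.
A sixth above D in this key is Bb.
Together with the bass D, this spells Eb major seventh in third inversion.

D, Eb, G, Bb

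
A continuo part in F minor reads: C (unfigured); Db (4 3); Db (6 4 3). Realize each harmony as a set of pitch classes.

C, Eb, G | Db, F, G, Bb | Db, F, G, Bb

C (5/3): C, Eb, G.
Db (6/4/3): Db, F, G, Bb.
Db (6/4/3): Db, F, G, Bb.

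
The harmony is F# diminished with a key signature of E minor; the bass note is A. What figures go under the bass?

6

A is the third of F# diminished, so the chord is in first inversion.
A triad in first inversion is figured 6/3, conventionally abbreviated 6.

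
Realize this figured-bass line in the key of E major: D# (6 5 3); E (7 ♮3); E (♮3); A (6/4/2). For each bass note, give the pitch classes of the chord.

D#, F#, A, B | E, G, B, D# | E, G, B | A, B, D#, F#

D# (6/5/3): D#, F#, A, B.
E (7/5/♮3): E, G, B, D#.
E (5/♮3): E, G, B.
A (6/4/2): A, B, D#, F#.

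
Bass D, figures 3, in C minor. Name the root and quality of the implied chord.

D diminished

The figures 3 indicate a triad in root position.
In root position the bass is the root, so the root is D.
The chord tones are D, F, Ab, giving D diminished.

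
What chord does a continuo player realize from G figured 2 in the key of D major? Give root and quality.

The figures 2 indicate a seventh chord in third inversion.
In third inversion the root lies a second above the bass: a second above G in D major is A.
The chord tones are G, A, C#, E, giving A dominant seventh.

A dominant seventh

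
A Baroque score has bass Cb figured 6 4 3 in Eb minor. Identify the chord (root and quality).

The figures 6 4 3 indicate a seventh chord in second inversion.
In second inversion the root lies a fourth above the bass: a fourth above Cb in Eb minor is F.
The chord tones are Cb, Eb, F, Ab, giving F half-diminished seventh.

F half-diminished seventh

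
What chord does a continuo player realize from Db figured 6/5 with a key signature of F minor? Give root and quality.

The figures 6/5 indicate a seventh chord in first inversion.
In first inversion the root lies a sixth above the bass: a sixth above Db in F minor is Bb.
The chord tones are Db, F, Ab, Bb, giving Bb minor seventh.

Bb minor seventh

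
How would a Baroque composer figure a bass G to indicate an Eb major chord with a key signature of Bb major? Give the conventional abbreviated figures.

6

G is the third of Eb major, so the chord is in first inversion.
A triad in first inversion is figured 6/3, conventionally abbreviated 6.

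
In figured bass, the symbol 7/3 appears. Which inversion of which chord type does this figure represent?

seventh chord, root position

7/3 is shorthand for 7/5/3.
Intervals of 7/5/3 above the bass form a seventh chord; the bass is the root, so this is root position.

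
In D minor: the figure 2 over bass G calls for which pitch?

A

Counting 1 letter step above G lands on A; in D minor, that letter is A.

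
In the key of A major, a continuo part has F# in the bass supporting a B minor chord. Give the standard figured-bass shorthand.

F# is the fifth of B minor, so the chord is in second inversion.
A triad in second inversion is figured 6/4, conventionally abbreviated 6/4.

6/4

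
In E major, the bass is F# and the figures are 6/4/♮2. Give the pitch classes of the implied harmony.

F#, G, B, D#

A second above F# in this key is G#, made natural (G) by the ♮ figure.
A fourth above F# in this key is B.
A sixth above F# in this key is D#.
Together with the bass F#, this spells G augmented major seventh in third inversion.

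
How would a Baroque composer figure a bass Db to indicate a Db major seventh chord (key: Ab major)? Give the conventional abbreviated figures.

Db is the root of Db major seventh, so the chord is in root position.
A seventh chord in root position is figured 7/5/3, conventionally abbreviated 7.

7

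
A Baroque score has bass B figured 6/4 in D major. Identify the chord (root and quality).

The figures 6/4 indicate a triad in second inversion.
In second inversion the root lies a fourth above the bass: a fourth above B in D major is E.
The chord tones are B, E, G, giving E minor.

E minor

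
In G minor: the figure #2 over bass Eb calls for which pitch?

F#

Counting 1 letter step above Eb lands on F; in G minor, that letter is F.
The #2 figure raises it a semitone, giving F#.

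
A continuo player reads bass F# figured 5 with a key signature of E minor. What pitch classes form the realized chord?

F#, A, C

The written figures 5 are shorthand for 5/3: the 3 is implied.
A third above F# in this key is A.
A fifth above F# in this key is C.
Together with the bass F#, this spells F# diminished in root position.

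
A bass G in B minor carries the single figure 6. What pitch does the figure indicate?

Counting 5 letter steps above G lands on E; in B minor, that letter is E.

E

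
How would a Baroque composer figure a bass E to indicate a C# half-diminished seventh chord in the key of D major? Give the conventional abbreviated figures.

E is the third of C# half-diminished seventh, so the chord is in first inversion.
A seventh chord in first inversion is figured 6/5/3, conventionally abbreviated 6/5.

6/5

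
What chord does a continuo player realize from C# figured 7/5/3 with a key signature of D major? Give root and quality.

The figures 7/5/3 indicate a seventh chord in root position.
In root position the bass is the root, so the root is C#.
The chord tones are C#, E, G, B, giving C# half-diminished seventh.

C# half-diminished seventh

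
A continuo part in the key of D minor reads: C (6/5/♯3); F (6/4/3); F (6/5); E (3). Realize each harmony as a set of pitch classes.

C, E#, G, A | F, A, Bb, D | F, A, C, D | E, G, Bb

C (6/5/#3): C, E#, G, A.
F (6/4/3): F, A, Bb, D.
F (6/5/3): F, A, C, D.
E (5/3): E, G, Bb.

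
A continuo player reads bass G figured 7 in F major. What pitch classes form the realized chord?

G, Bb, D, F

The written figures 7 are shorthand for 7/5/3: the 5/3 are implied.
A third above G in this key is Bb.
A fifth above G in this key is D.
A seventh above G in this key is F.
Together with the bass G, this spells G minor seventh in root position.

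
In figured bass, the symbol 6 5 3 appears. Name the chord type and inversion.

seventh chord, first inversion

Intervals of 6/5/3 above the bass form a seventh chord; the bass is the third, so this is first inversion.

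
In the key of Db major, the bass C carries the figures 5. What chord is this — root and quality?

C diminished

The figures 5 indicate a triad in root position.
In root position the bass is the root, so the root is C.
The chord tones are C, Eb, Gb, giving C diminished.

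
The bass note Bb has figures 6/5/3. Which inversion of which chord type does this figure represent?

seventh chord, first inversion

Intervals of 6/5/3 above the bass form a seventh chord; the bass is the third, so this is first inversion.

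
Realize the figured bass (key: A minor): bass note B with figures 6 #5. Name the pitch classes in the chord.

B, D, F#, G

The written figures 6 #5 are shorthand for 6/5/3: the 3 is implied.
A third above B in this key is D.
A fifth above B in this key is F, raised to F# by the sharp.
A sixth above B in this key is G.
Together with the bass B, this spells G major seventh in first inversion.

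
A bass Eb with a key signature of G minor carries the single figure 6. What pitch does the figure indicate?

Counting 5 letter steps above Eb lands on C; in G minor, that letter is C.

C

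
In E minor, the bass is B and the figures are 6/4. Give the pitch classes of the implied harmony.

B, E, G

A fourth above B in this key is E.
A sixth above B in this key is G.
Together with the bass B, this spells E minor in second inversion.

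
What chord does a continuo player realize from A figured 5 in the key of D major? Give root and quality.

A major

The figures 5 indicate a triad in root position.
In root position the bass is the root, so the root is A.
The chord tones are A, C#, E, giving A major.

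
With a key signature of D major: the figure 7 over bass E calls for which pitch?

D

Counting 6 letter steps above E lands on D; in D major, that letter is D.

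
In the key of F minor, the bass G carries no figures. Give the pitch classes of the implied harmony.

An unfigured bass implies 5/3.
A third above G in this key is Bb.
A fifth above G in this key is Db.
Together with the bass G, this spells G diminished in root position.

G, Bb, Db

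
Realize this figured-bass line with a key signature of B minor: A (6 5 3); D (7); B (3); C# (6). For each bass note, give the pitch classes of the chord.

A (6/5/3): A, C#, E, F#.
D (7/5/3): D, F#, A, C#.
B (5/3): B, D, F#.
C# (6/3): C#, E, A.

A, C#, E, F# | D, F#, A, C# | B, D, F# | C#, E, A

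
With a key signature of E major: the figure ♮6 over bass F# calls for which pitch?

D

Counting 5 letter steps above F# lands on D; in E major, that letter is D#.
The ♮6 figure makes it natural, giving D.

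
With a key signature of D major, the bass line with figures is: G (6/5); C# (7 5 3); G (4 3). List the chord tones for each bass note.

G (6/5/3): G, B, D, E.
C# (7/5/3): C#, E, G, B.
G (6/4/3): G, B, C#, E.

G, B, D, E | C#, E, G, B | G, B, C#, E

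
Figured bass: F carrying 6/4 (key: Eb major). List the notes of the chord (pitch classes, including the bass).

A fourth above F in this key is Bb.
A sixth above F in this key is D.
Together with the bass F, this spells Bb major in second inversion.

F, Bb, D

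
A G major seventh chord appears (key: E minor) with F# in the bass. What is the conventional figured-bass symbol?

4/2

F# is the seventh of G major seventh, so the chord is in third inversion.
A seventh chord in third inversion is figured 6/4/2, conventionally abbreviated 4/2.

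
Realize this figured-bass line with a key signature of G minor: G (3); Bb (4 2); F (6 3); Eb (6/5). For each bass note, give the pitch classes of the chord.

G (5/3): G, Bb, D.
Bb (6/4/2): Bb, C, Eb, G.
F (6/3): F, A, D.
Eb (6/5/3): Eb, G, Bb, C.

G, Bb, D | Bb, C, Eb, G | F, A, D | Eb, G, Bb, C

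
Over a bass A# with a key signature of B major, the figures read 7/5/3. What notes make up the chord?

A third above A# in this key is C#.
A fifth above A# in this key is E.
A seventh above A# in this key is G#.
Together with the bass A#, this spells A# half-diminished seventh in root position.

A#, C#, E, G#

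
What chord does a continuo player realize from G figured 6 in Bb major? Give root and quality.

Eb major

The figures 6 indicate a triad in first inversion.
In first inversion the root lies a sixth above the bass: a sixth above G in Bb major is Eb.
The chord tones are G, Bb, Eb, giving Eb major.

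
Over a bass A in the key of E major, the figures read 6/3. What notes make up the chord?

A, C#, F#

A third above A in this key is C#.
A sixth above A in this key is F#.
Together with the bass A, this spells F# minor in first inversion.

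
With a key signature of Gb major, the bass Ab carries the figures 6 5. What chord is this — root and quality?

F half-diminished seventh

The figures 6 5 indicate a seventh chord in first inversion.
In first inversion the root lies a sixth above the bass: a sixth above Ab in Gb major is F.
The chord tones are Ab, Cb, Eb, F, giving F half-diminished seventh.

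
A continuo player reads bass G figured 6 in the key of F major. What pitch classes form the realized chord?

The written figures 6 are shorthand for 6/3: the 3 is implied.
A third above G in this key is Bb.
A sixth above G in this key is E.
Together with the bass G, this spells E diminished in first inversion.

G, Bb, E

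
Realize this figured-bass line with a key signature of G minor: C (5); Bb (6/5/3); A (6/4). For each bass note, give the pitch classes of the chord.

C, Eb, G | Bb, D, F, G | A, D, F

C (5/3): C, Eb, G.
Bb (6/5/3): Bb, D, F, G.
A (6/4): A, D, F.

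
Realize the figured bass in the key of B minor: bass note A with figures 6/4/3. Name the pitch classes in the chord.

A, C#, D, F#

A third above A in this key is C#.
A fourth above A in this key is D.
A sixth above A in this key is F#.
Together with the bass A, this spells D major seventh in second inversion.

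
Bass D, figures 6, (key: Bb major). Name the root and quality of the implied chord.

Bb major

The figures 6 indicate a triad in first inversion.
In first inversion the root lies a sixth above the bass: a sixth above D in Bb major is Bb.
The chord tones are D, F, Bb, giving Bb major.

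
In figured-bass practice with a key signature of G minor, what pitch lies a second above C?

Counting 1 letter step above C lands on D; in G minor, that letter is D.

D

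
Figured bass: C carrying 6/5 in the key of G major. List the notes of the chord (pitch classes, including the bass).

The written figures 6/5 are shorthand for 6/5/3: the 3 is implied.
A third above C in this key is E.
A fifth above C in this key is G.
A sixth above C in this key is A.
Together with the bass C, this spells A minor seventh in first inversion.

C, E, G, A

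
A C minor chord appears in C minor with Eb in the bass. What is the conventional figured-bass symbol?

Eb is the third of C minor, so the chord is in first inversion.
A triad in first inversion is figured 6/3, conventionally abbreviated 6.

6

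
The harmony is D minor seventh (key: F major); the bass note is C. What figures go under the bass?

4/2

C is the seventh of D minor seventh, so the chord is in third inversion.
A seventh chord in third inversion is figured 6/4/2, conventionally abbreviated 4/2.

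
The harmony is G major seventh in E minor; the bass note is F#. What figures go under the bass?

4/2

F# is the seventh of G major seventh, so the chord is in third inversion.
A seventh chord in third inversion is figured 6/4/2, conventionally abbreviated 4/2.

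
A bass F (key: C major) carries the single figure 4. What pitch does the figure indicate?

B

Counting 3 letter steps above F lands on B; in C major, that letter is B.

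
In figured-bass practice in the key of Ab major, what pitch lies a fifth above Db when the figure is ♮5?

A

Counting 4 letter steps above Db lands on A; in Ab major, that letter is Ab.
The ♮5 figure makes it natural, giving A.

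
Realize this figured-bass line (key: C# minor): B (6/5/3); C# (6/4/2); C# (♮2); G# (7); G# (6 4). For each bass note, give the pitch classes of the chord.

B (6/5/3): B, D#, F#, G#.
C# (6/4/2): C#, D#, F#, A.
C# (6/4/♮2): C#, D, F#, A.
G# (7/5/3): G#, B, D#, F#.
G# (6/4): G#, C#, E.

B, D#, F#, G# | C#, D#, F#, A | C#, D, F#, A | G#, B, D#, F# | G#, C#, E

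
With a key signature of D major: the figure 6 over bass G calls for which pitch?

E

Counting 5 letter steps above G lands on E; in D major, that letter is E.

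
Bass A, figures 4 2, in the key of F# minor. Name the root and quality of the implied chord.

The figures 4 2 indicate a seventh chord in third inversion.
In third inversion the root lies a second above the bass: a second above A in F# minor is B.
The chord tones are A, B, D, F#, giving B minor seventh.

B minor seventh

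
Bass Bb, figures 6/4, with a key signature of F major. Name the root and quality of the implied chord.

The figures 6/4 indicate a triad in second inversion.
In second inversion the root lies a fourth above the bass: a fourth above Bb in F major is E.
The chord tones are Bb, E, G, giving E diminished.

E diminished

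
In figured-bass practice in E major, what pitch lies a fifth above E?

B

Counting 4 letter steps above E lands on B; in E major, that letter is B.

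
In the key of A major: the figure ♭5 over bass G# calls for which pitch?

Counting 4 letter steps above G# lands on D; in A major, that letter is D.
The b5 figure lowers it a semitone, giving Db.

Db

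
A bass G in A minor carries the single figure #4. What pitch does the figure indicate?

C#

Counting 3 letter steps above G lands on C; in A minor, that letter is C.
The #4 figure raises it a semitone, giving C#.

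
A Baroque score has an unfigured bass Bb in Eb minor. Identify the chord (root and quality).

An unfigured bass indicates a triad in root position.
In root position the bass is the root, so the root is Bb.
The chord tones are Bb, Db, F, giving Bb minor.

Bb minor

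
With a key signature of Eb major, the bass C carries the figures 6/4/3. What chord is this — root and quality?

The figures 6/4/3 indicate a seventh chord in second inversion.
In second inversion the root lies a fourth above the bass: a fourth above C in Eb major is F.
The chord tones are C, Eb, F, Ab, giving F minor seventh.

F minor seventh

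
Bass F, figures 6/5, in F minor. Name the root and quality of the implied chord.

Db major seventh

The figures 6/5 indicate a seventh chord in first inversion.
In first inversion the root lies a sixth above the bass: a sixth above F in F minor is Db.
The chord tones are F, Ab, C, Db, giving Db major seventh.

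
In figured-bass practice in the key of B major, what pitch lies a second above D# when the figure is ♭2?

Counting 1 letter step above D# lands on E; in B major, that letter is E.
The b2 figure lowers it a semitone, giving Eb.

Eb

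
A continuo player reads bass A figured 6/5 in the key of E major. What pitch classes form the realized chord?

A, C#, E, F#

The written figures 6/5 are shorthand for 6/5/3: the 3 is implied.
A third above A in this key is C#.
A fifth above A in this key is E.
A sixth above A in this key is F#.
Together with the bass A, this spells F# minor seventh in first inversion.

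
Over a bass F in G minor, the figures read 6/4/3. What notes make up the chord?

A third above F in this key is A.
A fourth above F in this key is Bb.
A sixth above F in this key is D.
Together with the bass F, this spells Bb major seventh in second inversion.

F, A, Bb, D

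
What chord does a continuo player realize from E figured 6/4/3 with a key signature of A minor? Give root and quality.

A minor seventh

The figures 6/4/3 indicate a seventh chord in second inversion.
In second inversion the root lies a fourth above the bass: a fourth above E in A minor is A.
The chord tones are E, G, A, C, giving A minor seventh.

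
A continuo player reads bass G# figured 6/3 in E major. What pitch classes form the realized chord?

G#, B, E

A third above G# in this key is B.
A sixth above G# in this key is E.
Together with the bass G#, this spells E major in first inversion.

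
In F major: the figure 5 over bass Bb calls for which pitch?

F

Counting 4 letter steps above Bb lands on F; in F major, that letter is F.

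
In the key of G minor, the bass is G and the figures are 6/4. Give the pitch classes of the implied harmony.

G, C, Eb

A fourth above G in this key is C.
A sixth above G in this key is Eb.
Together with the bass G, this spells C minor in second inversion.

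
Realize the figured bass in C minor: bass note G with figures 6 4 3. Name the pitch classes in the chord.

A third above G in this key is Bb.
A fourth above G in this key is C.
A sixth above G in this key is Eb.
Together with the bass G, this spells C minor seventh in second inversion.

G, Bb, C, Eb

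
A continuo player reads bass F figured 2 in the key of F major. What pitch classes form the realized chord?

The written figures 2 are shorthand for 6/4/2: the 6/4 are implied.
A second above F in this key is G.
A fourth above F in this key is Bb.
A sixth above F in this key is D.
Together with the bass F, this spells G minor seventh in third inversion.

F, G, Bb, D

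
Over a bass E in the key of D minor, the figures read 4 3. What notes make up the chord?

E, G, A, C

The written figures 4 3 are shorthand for 6/4/3: the 6 is implied.
A third above E in this key is G.
A fourth above E in this key is A.
A sixth above E in this key is C.
Together with the bass E, this spells A minor seventh in second inversion.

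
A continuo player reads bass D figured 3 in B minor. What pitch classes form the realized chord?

The written figures 3 are shorthand for 5/3: the 5 is implied.
A third above D in this key is F#.
A fifth above D in this key is A.
Together with the bass D, this spells D major in root position.

D, F#, A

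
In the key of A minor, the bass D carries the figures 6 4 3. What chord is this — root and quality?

The figures 6 4 3 indicate a seventh chord in second inversion.
In second inversion the root lies a fourth above the bass: a fourth above D in A minor is G.
The chord tones are D, F, G, B, giving G dominant seventh.

G dominant seventh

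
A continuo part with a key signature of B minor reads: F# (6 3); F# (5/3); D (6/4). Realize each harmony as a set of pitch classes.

F#, A, D | F#, A, C# | D, G, B

F# (6/3): F#, A, D.
F# (5/3): F#, A, C#.
D (6/4): D, G, B.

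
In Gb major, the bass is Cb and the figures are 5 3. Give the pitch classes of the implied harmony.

A third above Cb in this key is Eb.
A fifth above Cb in this key is Gb.
Together with the bass Cb, this spells Cb major in root position.

Cb, Eb, Gb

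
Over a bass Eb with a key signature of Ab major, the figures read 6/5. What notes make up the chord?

Eb, G, Bb, C

The written figures 6/5 are shorthand for 6/5/3: the 3 is implied.
A third above Eb in this key is G.
A fifth above Eb in this key is Bb.
A sixth above Eb in this key is C.
Together with the bass Eb, this spells C minor seventh in first inversion.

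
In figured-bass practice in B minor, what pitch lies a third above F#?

Counting 2 letter steps above F# lands on A; in B minor, that letter is A.

A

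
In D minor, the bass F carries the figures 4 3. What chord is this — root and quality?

Bb major seventh

The figures 4 3 indicate a seventh chord in second inversion.
In second inversion the root lies a fourth above the bass: a fourth above F in D minor is Bb.
The chord tones are F, A, Bb, D, giving Bb major seventh.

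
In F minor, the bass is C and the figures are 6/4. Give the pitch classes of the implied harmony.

C, F, Ab

A fourth above C in this key is F.
A sixth above C in this key is Ab.
Together with the bass C, this spells F minor in second inversion.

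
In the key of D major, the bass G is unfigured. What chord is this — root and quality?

An unfigured bass indicates a triad in root position.
In root position the bass is the root, so the root is G.
The chord tones are G, B, D, giving G major.

G major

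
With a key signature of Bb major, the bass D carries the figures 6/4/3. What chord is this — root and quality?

The figures 6/4/3 indicate a seventh chord in second inversion.
In second inversion the root lies a fourth above the bass: a fourth above D in Bb major is G.
The chord tones are D, F, G, Bb, giving G minor seventh.

G minor seventh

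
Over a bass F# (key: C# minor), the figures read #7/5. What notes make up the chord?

The written figures #7/5 are shorthand for 7/5/3: the 3 is implied.
A third above F# in this key is A.
A fifth above F# in this key is C#.
A seventh above F# in this key is E, raised to E# by the sharp.
Together with the bass F#, this spells F# minor-major seventh in root position.

F#, A, C#, E#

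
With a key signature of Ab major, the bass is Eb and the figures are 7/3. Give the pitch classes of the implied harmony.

The written figures 7/3 are shorthand for 7/5/3: the 5 is implied.
A third above Eb in this key is G.
A fifth above Eb in this key is Bb.
A seventh above Eb in this key is Db.
Together with the bass Eb, this spells Eb dominant seventh in root position.

Eb, G, Bb, Db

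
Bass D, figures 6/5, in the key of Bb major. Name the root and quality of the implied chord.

The figures 6/5 indicate a seventh chord in first inversion.
In first inversion the root lies a sixth above the bass: a sixth above D in Bb major is Bb.
The chord tones are D, F, A, Bb, giving Bb major seventh.

Bb major seventh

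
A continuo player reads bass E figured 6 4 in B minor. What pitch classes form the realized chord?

E, A, C#

A fourth above E in this key is A.
A sixth above E in this key is C#.
Together with the bass E, this spells A major in second inversion.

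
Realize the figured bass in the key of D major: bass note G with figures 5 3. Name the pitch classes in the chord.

A third above G in this key is B.
A fifth above G in this key is D.
Together with the bass G, this spells G major in root position.

G, B, D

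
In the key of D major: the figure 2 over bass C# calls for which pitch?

Counting 1 letter step above C# lands on D; in D major, that letter is D.

D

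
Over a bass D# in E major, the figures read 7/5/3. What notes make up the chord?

D#, F#, A, C#

A third above D# in this key is F#.
A fifth above D# in this key is A.
A seventh above D# in this key is C#.
Together with the bass D#, this spells D# half-diminished seventh in root position.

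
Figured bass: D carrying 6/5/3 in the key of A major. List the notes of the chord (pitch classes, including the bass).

A third above D in this key is F#.
A fifth above D in this key is A.
A sixth above D in this key is B.
Together with the bass D, this spells B minor seventh in first inversion.

D, F#, A, B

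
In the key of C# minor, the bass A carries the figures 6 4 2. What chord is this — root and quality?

B dominant seventh

The figures 6 4 2 indicate a seventh chord in third inversion.
In third inversion the root lies a second above the bass: a second above A in C# minor is B.
The chord tones are A, B, D#, F#, giving B dominant seventh.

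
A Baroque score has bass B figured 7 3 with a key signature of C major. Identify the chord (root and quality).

B half-diminished seventh

The figures 7 3 indicate a seventh chord in root position.
In root position the bass is the root, so the root is B.
The chord tones are B, D, F, A, giving B half-diminished seventh.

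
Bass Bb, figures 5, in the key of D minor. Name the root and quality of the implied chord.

Bb major

The figures 5 indicate a triad in root position.
In root position the bass is the root, so the root is Bb.
The chord tones are Bb, D, F, giving Bb major.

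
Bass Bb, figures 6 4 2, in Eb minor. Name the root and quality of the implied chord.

The figures 6 4 2 indicate a seventh chord in third inversion.
In third inversion the root lies a second above the bass: a second above Bb in Eb minor is Cb.
The chord tones are Bb, Cb, Eb, Gb, giving Cb major seventh.

Cb major seventh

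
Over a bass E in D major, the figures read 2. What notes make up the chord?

The written figures 2 are shorthand for 6/4/2: the 6/4 are implied.
A second above E in this key is F#.
A fourth above E in this key is A.
A sixth above E in this key is C#.
Together with the bass E, this spells F# minor seventh in third inversion.

E, F#, A, C#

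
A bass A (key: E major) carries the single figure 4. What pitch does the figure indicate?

D#

Counting 3 letter steps above A lands on D; in E major, that letter is D#.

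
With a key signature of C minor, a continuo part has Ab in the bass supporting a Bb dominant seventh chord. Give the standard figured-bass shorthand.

4/2

Ab is the seventh of Bb dominant seventh, so the chord is in third inversion.
A seventh chord in third inversion is figured 6/4/2, conventionally abbreviated 4/2.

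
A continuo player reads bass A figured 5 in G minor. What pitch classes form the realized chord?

The written figures 5 are shorthand for 5/3: the 3 is implied.
A third above A in this key is C.
A fifth above A in this key is Eb.
Together with the bass A, this spells A diminished in root position.

A, C, Eb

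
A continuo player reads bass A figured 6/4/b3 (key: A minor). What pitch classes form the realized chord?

A third above A in this key is C, lowered to Cb by the flat.
A fourth above A in this key is D.
A sixth above A in this key is F.

A, Cb, D, F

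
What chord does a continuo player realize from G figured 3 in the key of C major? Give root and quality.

G major

The figures 3 indicate a triad in root position.
In root position the bass is the root, so the root is G.
The chord tones are G, B, D, giving G major.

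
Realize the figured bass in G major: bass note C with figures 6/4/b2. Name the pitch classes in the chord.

C, Db, F#, A

A second above C in this key is D, lowered to Db by the flat.
A fourth above C in this key is F#.
A sixth above C in this key is A.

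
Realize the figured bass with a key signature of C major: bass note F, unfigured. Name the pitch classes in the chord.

An unfigured bass implies 5/3.
A third above F in this key is A.
A fifth above F in this key is C.
Together with the bass F, this spells F major in root position.

F, A, C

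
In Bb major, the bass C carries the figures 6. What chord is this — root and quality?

The figures 6 indicate a triad in first inversion.
In first inversion the root lies a sixth above the bass: a sixth above C in Bb major is A.
The chord tones are C, Eb, A, giving A diminished.

A diminished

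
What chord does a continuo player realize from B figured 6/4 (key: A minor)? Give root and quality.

E minor

The figures 6/4 indicate a triad in second inversion.
In second inversion the root lies a fourth above the bass: a fourth above B in A minor is E.
The chord tones are B, E, G, giving E minor.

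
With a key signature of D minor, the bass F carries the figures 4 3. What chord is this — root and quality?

Bb major seventh

The figures 4 3 indicate a seventh chord in second inversion.
In second inversion the root lies a fourth above the bass: a fourth above F in D minor is Bb.
The chord tones are F, A, Bb, D, giving Bb major seventh.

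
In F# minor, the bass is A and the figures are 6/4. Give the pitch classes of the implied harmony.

A, D, F#

A fourth above A in this key is D.
A sixth above A in this key is F#.
Together with the bass A, this spells D major in second inversion.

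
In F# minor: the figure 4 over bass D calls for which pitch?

G#

Counting 3 letter steps above D lands on G; in F# minor, that letter is G#.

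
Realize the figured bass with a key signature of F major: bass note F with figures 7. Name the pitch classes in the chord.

The written figures 7 are shorthand for 7/5/3: the 5/3 are implied.
A third above F in this key is A.
A fifth above F in this key is C.
A seventh above F in this key is E.
Together with the bass F, this spells F major seventh in root position.

F, A, C, E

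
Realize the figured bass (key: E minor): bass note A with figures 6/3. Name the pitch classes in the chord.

A, C, F#

A third above A in this key is C.
A sixth above A in this key is F#.
Together with the bass A, this spells F# diminished in first inversion.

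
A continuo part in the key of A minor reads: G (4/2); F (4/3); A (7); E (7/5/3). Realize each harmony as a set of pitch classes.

G, A, C, E | F, A, B, D | A, C, E, G | E, G, B, D

G (6/4/2): G, A, C, E.
F (6/4/3): F, A, B, D.
A (7/5/3): A, C, E, G.
E (7/5/3): E, G, B, D.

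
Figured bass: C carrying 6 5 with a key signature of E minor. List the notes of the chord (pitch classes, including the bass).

The written figures 6 5 are shorthand for 6/5/3: the 3 is implied.
A third above C in this key is E.
A fifth above C in this key is G.
A sixth above C in this key is A.
Together with the bass C, this spells A minor seventh in first inversion.

C, E, G, A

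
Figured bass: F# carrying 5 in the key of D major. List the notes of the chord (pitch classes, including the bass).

F#, A, C#

The written figures 5 are shorthand for 5/3: the 3 is implied.
A third above F# in this key is A.
A fifth above F# in this key is C#.
Together with the bass F#, this spells F# minor in root position.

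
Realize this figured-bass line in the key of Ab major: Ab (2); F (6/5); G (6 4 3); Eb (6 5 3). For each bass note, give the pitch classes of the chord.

Ab (6/4/2): Ab, Bb, Db, F.
F (6/5/3): F, Ab, C, Db.
G (6/4/3): G, Bb, C, Eb.
Eb (6/5/3): Eb, G, Bb, C.

Ab, Bb, Db, F | F, Ab, C, Db | G, Bb, C, Eb | Eb, G, Bb, C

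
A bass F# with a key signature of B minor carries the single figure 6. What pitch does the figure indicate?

Counting 5 letter steps above F# lands on D; in B minor, that letter is D.

D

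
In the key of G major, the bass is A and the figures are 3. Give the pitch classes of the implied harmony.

The written figures 3 are shorthand for 5/3: the 5 is implied.
A third above A in this key is C.
A fifth above A in this key is E.
Together with the bass A, this spells A minor in root position.

A, C, E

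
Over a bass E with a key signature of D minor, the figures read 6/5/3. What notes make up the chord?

A third above E in this key is G.
A fifth above E in this key is Bb.
A sixth above E in this key is C.
Together with the bass E, this spells C dominant seventh in first inversion.

E, G, Bb, C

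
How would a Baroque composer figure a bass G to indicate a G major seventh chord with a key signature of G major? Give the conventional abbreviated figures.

G is the root of G major seventh, so the chord is in root position.
A seventh chord in root position is figured 7/5/3, conventionally abbreviated 7.

7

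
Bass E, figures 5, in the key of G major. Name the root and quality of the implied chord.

The figures 5 indicate a triad in root position.
In root position the bass is the root, so the root is E.
The chord tones are E, G, B, giving E minor.

E minor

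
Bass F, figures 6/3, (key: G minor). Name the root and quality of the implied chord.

The figures 6/3 indicate a triad in first inversion.
In first inversion the root lies a sixth above the bass: a sixth above F in G minor is D.
The chord tones are F, A, D, giving D minor.

D minor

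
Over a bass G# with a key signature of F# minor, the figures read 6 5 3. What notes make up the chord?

G#, B, D, E

A third above G# in this key is B.
A fifth above G# in this key is D.
A sixth above G# in this key is E.
Together with the bass G#, this spells E dominant seventh in first inversion.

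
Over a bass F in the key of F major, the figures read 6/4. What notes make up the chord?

A fourth above F in this key is Bb.
A sixth above F in this key is D.
Together with the bass F, this spells Bb major in second inversion.

F, Bb, D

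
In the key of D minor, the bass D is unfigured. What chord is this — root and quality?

D minor

An unfigured bass indicates a triad in root position.
In root position the bass is the root, so the root is D.
The chord tones are D, F, A, giving D minor.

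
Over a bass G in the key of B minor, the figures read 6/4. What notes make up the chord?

G, C#, E

A fourth above G in this key is C#.
A sixth above G in this key is E.
Together with the bass G, this spells C# diminished in second inversion.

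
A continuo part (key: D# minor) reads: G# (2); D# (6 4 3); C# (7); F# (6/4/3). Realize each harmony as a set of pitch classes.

G#, A#, C#, E# | D#, F#, G#, B | C#, E#, G#, B | F#, A#, B, D#

G# (6/4/2): G#, A#, C#, E#.
D# (6/4/3): D#, F#, G#, B.
C# (7/5/3): C#, E#, G#, B.
F# (6/4/3): F#, A#, B, D#.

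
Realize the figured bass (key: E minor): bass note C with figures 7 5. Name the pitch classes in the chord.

C, E, G, B

The written figures 7 5 are shorthand for 7/5/3: the 3 is implied.
A third above C in this key is E.
A fifth above C in this key is G.
A seventh above C in this key is B.
Together with the bass C, this spells C major seventh in root position.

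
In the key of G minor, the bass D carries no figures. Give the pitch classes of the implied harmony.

An unfigured bass implies 5/3.
A third above D in this key is F.
A fifth above D in this key is A.
Together with the bass D, this spells D minor in root position.

D, F, A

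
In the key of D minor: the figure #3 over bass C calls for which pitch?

E#

Counting 2 letter steps above C lands on E; in D minor, that letter is E.
The #3 figure raises it a semitone, giving E#.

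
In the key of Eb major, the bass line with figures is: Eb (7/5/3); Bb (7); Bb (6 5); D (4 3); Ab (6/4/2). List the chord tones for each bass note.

Eb, G, Bb, D | Bb, D, F, Ab | Bb, D, F, G | D, F, G, Bb | Ab, Bb, D, F

Eb (7/5/3): Eb, G, Bb, D.
Bb (7/5/3): Bb, D, F, Ab.
Bb (6/5/3): Bb, D, F, G.
D (6/4/3): D, F, G, Bb.
Ab (6/4/2): Ab, Bb, D, F.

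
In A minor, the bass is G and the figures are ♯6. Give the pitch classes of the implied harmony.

G, B, E#

The written figures ♯6 are shorthand for 6/3: the 3 is implied.
A third above G in this key is B.
A sixth above G in this key is E, raised to E# by the sharp.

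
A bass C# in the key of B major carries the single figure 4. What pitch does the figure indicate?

F#

Counting 3 letter steps above C# lands on F; in B major, that letter is F#.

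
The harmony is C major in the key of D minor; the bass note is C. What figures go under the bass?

C is the root of C major, so the chord is in root position.
A triad in root position is figured 5/3, conventionally abbreviated (no figures — root-position triad).

no figures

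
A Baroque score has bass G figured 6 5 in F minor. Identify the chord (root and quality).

Eb dominant seventh

The figures 6 5 indicate a seventh chord in first inversion.
In first inversion the root lies a sixth above the bass: a sixth above G in F minor is Eb.
The chord tones are G, Bb, Db, Eb, giving Eb dominant seventh.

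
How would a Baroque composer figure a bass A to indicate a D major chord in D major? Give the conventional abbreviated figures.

6/4

A is the fifth of D major, so the chord is in second inversion.
A triad in second inversion is figured 6/4, conventionally abbreviated 6/4.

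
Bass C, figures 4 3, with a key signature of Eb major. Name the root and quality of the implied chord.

F minor seventh

The figures 4 3 indicate a seventh chord in second inversion.
In second inversion the root lies a fourth above the bass: a fourth above C in Eb major is F.
The chord tones are C, Eb, F, Ab, giving F minor seventh.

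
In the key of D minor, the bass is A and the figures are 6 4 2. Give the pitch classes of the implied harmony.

A second above A in this key is Bb.
A fourth above A in this key is D.
A sixth above A in this key is F.
Together with the bass A, this spells Bb major seventh in third inversion.

A, Bb, D, F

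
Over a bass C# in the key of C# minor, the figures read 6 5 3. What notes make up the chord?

A third above C# in this key is E.
A fifth above C# in this key is G#.
A sixth above C# in this key is A.
Together with the bass C#, this spells A major seventh in first inversion.

C#, E, G#, A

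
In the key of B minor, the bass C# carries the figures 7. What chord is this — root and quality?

The figures 7 indicate a seventh chord in root position.
In root position the bass is the root, so the root is C#.
The chord tones are C#, E, G, B, giving C# half-diminished seventh.

C# half-diminished seventh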